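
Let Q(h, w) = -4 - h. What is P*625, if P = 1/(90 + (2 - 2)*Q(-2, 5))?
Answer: 125/18 ≈ 6.9444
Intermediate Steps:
P = 1/90 (P = 1/(90 + (2 - 2)*(-4 - 1*(-2))) = 1/(90 + 0*(-4 + 2)) = 1/(90 + 0*(-2)) = 1/(90 + 0) = 1/90 ≈ 0.011111)
P*625 = (1/90)*625 = 125/18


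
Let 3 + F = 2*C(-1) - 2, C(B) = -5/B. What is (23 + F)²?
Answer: 784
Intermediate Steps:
F = 5 (F = -3 + (2*(-5/(-1)) - 2) = -3 + (2*(-5*(-1)) - 2) = -3 + (2*5 - 2) = -3 + (10 - 2) = -3 + 8 = 5)
(23 + F)² = (23 + 5)² = 28² = 784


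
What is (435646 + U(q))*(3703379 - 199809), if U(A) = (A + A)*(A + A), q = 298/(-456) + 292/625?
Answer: 774844233895605961157/507656250 ≈ 1.5263e+12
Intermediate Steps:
q = -26549/142500 (q = 298*(-1/456) + 292*(1/625) = -149/228 + 292/625 = -26549/142500 ≈ -0.18631)
U(A) = 4*A² (U(A) = (2*A)*(2*A) = 4*A²)
(435646 + U(q))*(3703379 - 199809) = (435646 + 4*(-26549/142500)²)*(3703379 - 199809) = (435646 + 4*(704849401/20306250000))*3503570 = (435646 + 704849401/5076562500)*3503570 = (2211584851724401/5076562500)*3503570 = 774844233895605961157/507656250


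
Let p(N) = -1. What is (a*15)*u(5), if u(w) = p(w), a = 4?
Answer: -60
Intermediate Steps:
u(w) = -1
(a*15)*u(5) = (4*15)*(-1) = 60*(-1) = -60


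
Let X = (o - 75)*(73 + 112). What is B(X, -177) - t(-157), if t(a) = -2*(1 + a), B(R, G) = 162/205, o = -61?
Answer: -63798/205 ≈ -311.21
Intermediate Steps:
X = -25160 (X = (-61 - 75)*(73 + 112) = -136*185 = -25160)
B(R, G) = 162/205 (B(R, G) = 162*(1/205) = 162/205)
t(a) = -2 - 2*a
B(X, -177) - t(-157) = 162/205 - (-2 - 2*(-157)) = 162/205 - (-2 + 314) = 162/205 - 1*312 = 162/205 - 312 = -63798/205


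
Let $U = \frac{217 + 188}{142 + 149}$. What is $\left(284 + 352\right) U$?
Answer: $\frac{85860}{97} \approx 885.15$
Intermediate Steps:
$U = \frac{135}{97}$ ($U = \frac{405}{291} = 405 \cdot \frac{1}{291} = \frac{135}{97} \approx 1.3918$)
$\left(284 + 352\right) U = \left(284 + 352\right) \frac{135}{97} = 636 \cdot \frac{135}{97} = \frac{85860}{97}$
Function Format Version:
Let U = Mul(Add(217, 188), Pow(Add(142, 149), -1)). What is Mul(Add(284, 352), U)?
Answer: Rational(85860, 97) ≈ 885.15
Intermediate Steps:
U = Rational(135, 97) (U = Mul(405, Pow(291, -1)) = Mul(405, Rational(1, 291)) = Rational(135, 97) ≈ 1.3918)
Mul(Add(284, 352), U) = Mul(Add(284, 352), Rational(135, 97)) = Mul(636, Rational(135, 97)) = Rational(85860, 97)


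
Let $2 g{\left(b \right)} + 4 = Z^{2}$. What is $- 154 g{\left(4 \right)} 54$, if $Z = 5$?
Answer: $-87318$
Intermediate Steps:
$g{\left(b \right)} = \frac{21}{2}$ ($g{\left(b \right)} = -2 + \frac{5^{2}}{2} = -2 + \frac{1}{2} \cdot 25 = -2 + \frac{25}{2} = \frac{21}{2}$)
$- 154 g{\left(4 \right)} 54 = \left(-154\right) \frac{21}{2} \cdot 54 = \left(-1617\right) 54 = -87318$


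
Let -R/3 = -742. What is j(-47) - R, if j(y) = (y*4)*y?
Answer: 6610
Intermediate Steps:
R = 2226 (R = -3*(-742) = 2226)
j(y) = 4*y² (j(y) = (4*y)*y = 4*y²)
j(-47) - R = 4*(-47)² - 1*2226 = 4*2209 - 2226 = 8836 - 2226 = 6610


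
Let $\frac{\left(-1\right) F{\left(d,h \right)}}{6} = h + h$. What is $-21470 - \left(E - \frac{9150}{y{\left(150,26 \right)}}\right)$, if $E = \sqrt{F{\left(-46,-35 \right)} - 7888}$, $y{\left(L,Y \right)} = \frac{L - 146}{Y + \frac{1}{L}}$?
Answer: $\frac{152081}{4} - 2 i \sqrt{1867} \approx 38020.0 - 86.418 i$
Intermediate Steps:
$y{\left(L,Y \right)} = \frac{-146 + L}{Y + \frac{1}{L}}$
$F{\left(d,h \right)} = - 12 h$ ($F{\left(d,h \right)} = - 6 \left(h + h\right) = - 6 \cdot 2 h = - 12 h$)
$E = 2 i \sqrt{1867}$ ($E = \sqrt{\left(-12\right) \left(-35\right) - 7888} = \sqrt{420 - 7888} = \sqrt{-7468} = 2 i \sqrt{1867} \approx 86.418 i$)
$-21470 - \left(E - \frac{9150}{y{\left(150,26 \right)}}\right) = -21470 - \left(2 i \sqrt{1867} - \frac{9150}{150 \frac{1}{1 + 150 \cdot 26} \left(-146 + 150\right)}\right) = -21470 - \left(2 i \sqrt{1867} - \frac{9150}{150 \frac{1}{1 + 3900} \cdot 4}\right) = -21470 - \left(2 i \sqrt{1867} - \frac{9150}{150 \cdot \frac{1}{3901} \cdot 4}\right) = -21470 - \left(2 i \sqrt{1867} - \frac{9150}{\frac{600}{3901}}\right) = -21470 - \left(2 i \sqrt{1867} - 9150 \cdot \frac{3901}{600}\right) = -21470 - \left(2 i \sqrt{1867} - \frac{237961}{4}\right) = -21470 - \left(- \frac{237961}{4} + 2 i \sqrt{1867}\right) = -21470 + \left(\frac{237961}{4} - 2 i \sqrt{1867}\right) = \frac{152081}{4} - 2 i \sqrt{1867}$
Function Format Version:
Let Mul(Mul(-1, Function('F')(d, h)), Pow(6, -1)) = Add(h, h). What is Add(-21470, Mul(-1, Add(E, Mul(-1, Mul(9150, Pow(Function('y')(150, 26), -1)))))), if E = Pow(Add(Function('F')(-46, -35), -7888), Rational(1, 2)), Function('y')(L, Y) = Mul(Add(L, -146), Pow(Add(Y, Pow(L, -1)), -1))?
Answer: Add(Rational(152081, 4), Mul(-2, I, Pow(1867, Rational(1, 2)))) ≈ Add(38020., Mul(-86.418, I))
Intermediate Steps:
Function('y')(L, Y) = Mul(Pow(Add(Y, Pow(L, -1)), -1), Add(-146, L)) (Function('y')(L, Y) = Mul(Add(-146, L), Pow(Add(Y, Pow(L, -1)), -1)) = Mul(Pow(Add(Y, Pow(L, -1)), -1), Add(-146, L)))
Function('F')(d, h) = Mul(-12, h) (Function('F')(d, h) = Mul(-6, Add(h, h)) = Mul(-6, Mul(2, h)) = Mul(-12, h))
E = Mul(2, I, Pow(1867, Rational(1, 2))) (E = Pow(Add(Mul(-12, -35), -7888), Rational(1, 2)) = Pow(Add(420, -7888), Rational(1, 2)) = Pow(-7468, Rational(1, 2)) = Mul(2, I, Pow(1867, Rational(1, 2))) ≈ Mul(86.418, I))
Add(-21470, Mul(-1, Add(E, Mul(-1, Mul(9150, Pow(Function('y')(150, 26), -1)))))) = Add(-21470, Mul(-1, Add(Mul(2, I, Pow(1867, Rational(1, 2))), Mul(-1, Mul(9150, Pow(Mul(150, Pow(Add(1, Mul(150, 26)), -1), Add(-146, 150)), -1)))))) = Add(-21470, Mul(-1, Add(Mul(2, I, Pow(1867, Rational(1, 2))), Mul(-1, Mul(9150, Pow(Mul(150, Pow(Add(1, 3900), -1), 4), -1)))))) = Add(-21470, Mul(-1, Add(Mul(2, I, Pow(1867, Rational(1, 2))), Mul(-1, Mul(9150, Pow(Mul(150, Pow(3901, -1), 4), -1)))))) = Add(-21470, Mul(-1, Add(Mul(2, I, Pow(1867, Rational(1, 2))), Mul(-1, Mul(9150, Pow(Mul(150, Rational(1, 3901), 4), -1)))))) = Add(-21470, Mul(-1, Add(Mul(2, I, Pow(1867, Rational(1, 2))), Mul(-1, Mul(9150, Pow(Rational(600, 3901), -1)))))) = Add(-21470, Mul(-1, Add(Mul(2, I, Pow(1867, Rational(1, 2))), Mul(-1, Mul(9150, Rational(3901, 600)))))) = Add(-21470, Mul(-1, Add(Mul(2, I, Pow(1867, Rational(1, 2))), Mul(-1, Rational(237961, 4))))) = Add(-21470, Mul(-1, Add(Mul(2, I, Pow(1867, Rational(1, 2))), Rational(-237961, 4)))) = Add(-21470, Mul(-1, Add(Rational(-237961, 4), Mul(2, I, Pow(1867, Rational(1, 2)))))) = Add(-21470, Add(Rational(237961, 4), Mul(-2, I, Pow(1867, Rational(1, 2))))) = Add(Rational(152081, 4), Mul(-2, I, Pow(1867, Rational(1, 2))))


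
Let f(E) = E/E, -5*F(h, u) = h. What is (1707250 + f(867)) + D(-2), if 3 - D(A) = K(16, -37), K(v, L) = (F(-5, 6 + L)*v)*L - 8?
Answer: 1707854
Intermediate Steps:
F(h, u) = -h/5
K(v, L) = -8 + L*v (K(v, L) = ((-⅕*(-5))*v)*L - 8 = (1*v)*L - 8 = v*L - 8 = L*v - 8 = -8 + L*v)
D(A) = 603 (D(A) = 3 - (-8 - 37*16) = 3 - (-8 - 592) = 3 - 1*(-600) = 3 + 600 = 603)
f(E) = 1
(1707250 + f(867)) + D(-2) = (1707250 + 1) + 603 = 1707251 + 603 = 1707854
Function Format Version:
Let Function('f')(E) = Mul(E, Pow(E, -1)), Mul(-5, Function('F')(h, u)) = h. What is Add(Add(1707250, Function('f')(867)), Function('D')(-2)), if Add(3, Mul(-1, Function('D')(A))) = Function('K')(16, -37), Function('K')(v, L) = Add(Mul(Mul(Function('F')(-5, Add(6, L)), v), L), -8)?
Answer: 1707854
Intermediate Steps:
Function('F')(h, u) = Mul(Rational(-1, 5), h)
Function('K')(v, L) = Add(-8, Mul(L, v)) (Function('K')(v, L) = Add(Mul(Mul(Mul(Rational(-1, 5), -5), v), L), -8) = Add(Mul(Mul(1, v), L), -8) = Add(Mul(v, L), -8) = Add(Mul(L, v), -8) = Add(-8, Mul(L, v)))
Function('D')(A) = 603 (Function('D')(A) = Add(3, Mul(-1, Add(-8, Mul(-37, 16)))) = Add(3, Mul(-1, Add(-8, -592))) = Add(3, Mul(-1, -600)) = Add(3, 600) = 603)
Function('f')(E) = 1
Add(Add(1707250, Function('f')(867)), Function('D')(-2)) = Add(Add(1707250, 1), 603) = Add(1707251, 603) = 1707854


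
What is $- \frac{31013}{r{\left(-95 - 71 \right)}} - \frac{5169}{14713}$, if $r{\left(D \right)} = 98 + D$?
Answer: $\frac{455942777}{1000484} \approx 455.72$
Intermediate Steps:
$- \frac{31013}{r{\left(-95 - 71 \right)}} - \frac{5169}{14713} = - \frac{31013}{98 - 166} - \frac{5169}{14713} = - \frac{31013}{-68} - \frac{5169}{14713} = \left(-31013\right) \left(- \frac{1}{68}\right) - \frac{5169}{14713} = \frac{31013}{68} - \frac{5169}{14713} = \frac{455942777}{1000484}$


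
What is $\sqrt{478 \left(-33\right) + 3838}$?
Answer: $4 i \sqrt{746} \approx 109.25 i$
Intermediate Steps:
$\sqrt{478 \left(-33\right) + 3838} = \sqrt{-15774 + 3838} = \sqrt{-11936} = 4 i \sqrt{746}$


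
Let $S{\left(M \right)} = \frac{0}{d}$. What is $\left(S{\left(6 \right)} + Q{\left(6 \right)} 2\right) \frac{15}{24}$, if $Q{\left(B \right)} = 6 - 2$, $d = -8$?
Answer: $5$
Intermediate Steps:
$Q{\left(B \right)} = 4$ ($Q{\left(B \right)} = 6 - 2 = 4$)
$S{\left(M \right)} = 0$ ($S{\left(M \right)} = \frac{0}{-8} = 0 \left(- \frac{1}{8}\right) = 0$)
$\left(S{\left(6 \right)} + Q{\left(6 \right)} 2\right) \frac{15}{24} = \left(0 + 4 \cdot 2\right) \frac{15}{24} = \left(0 + 8\right) 15 \cdot \frac{1}{24} = 8 \cdot \frac{5}{8} = 5$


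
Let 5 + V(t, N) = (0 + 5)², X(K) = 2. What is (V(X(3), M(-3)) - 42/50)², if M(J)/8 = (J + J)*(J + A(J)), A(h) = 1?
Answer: 229441/625 ≈ 367.11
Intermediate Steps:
M(J) = 16*J*(1 + J) (M(J) = 8*((J + J)*(J + 1)) = 8*((2*J)*(1 + J)) = 8*(2*J*(1 + J)) = 16*J*(1 + J))
V(t, N) = 20 (V(t, N) = -5 + (0 + 5)² = -5 + 5² = -5 + 25 = 20)
(V(X(3), M(-3)) - 42/50)² = (20 - 42/50)² = (20 - 42*1/50)² = (20 - 21/25)² = (479/25)² = 229441/625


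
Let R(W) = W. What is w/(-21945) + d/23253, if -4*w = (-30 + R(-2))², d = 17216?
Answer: 127919296/170095695 ≈ 0.75204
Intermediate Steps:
w = -256 (w = -(-30 - 2)²/4 = -¼*(-32)² = -¼*1024 = -256)
w/(-21945) + d/23253 = -256/(-21945) + 17216/23253 = -256*(-1/21945) + 17216*(1/23253) = 256/21945 + 17216/23253 = 127919296/170095695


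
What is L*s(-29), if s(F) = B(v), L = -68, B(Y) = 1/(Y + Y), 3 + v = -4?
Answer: 34/7 ≈ 4.8571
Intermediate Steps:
v = -7 (v = -3 - 4 = -7)
B(Y) = 1/(2*Y)
s(F) = -1/14 (s(F) = (1/2)/(-7) = (1/2)*(-1/7) = -1/14)
L*s(-29) = -68*(-1/14) = 34/7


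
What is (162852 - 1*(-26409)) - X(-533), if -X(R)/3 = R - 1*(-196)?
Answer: 188250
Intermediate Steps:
X(R) = -588 - 3*R (X(R) = -3*(R - 1*(-196)) = -3*(R + 196) = -3*(196 + R) = -588 - 3*R)
(162852 - 1*(-26409)) - X(-533) = (162852 - 1*(-26409)) - (-588 - 3*(-533)) = (162852 + 26409) - (-588 + 1599) = 189261 - 1*1011 = 189261 - 1011 = 188250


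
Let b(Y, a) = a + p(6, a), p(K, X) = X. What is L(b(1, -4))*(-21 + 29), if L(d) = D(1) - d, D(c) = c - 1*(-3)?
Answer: 96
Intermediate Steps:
D(c) = 3 + c (D(c) = c + 3 = 3 + c)
b(Y, a) = 2*a (b(Y, a) = a + a = 2*a)
L(d) = 4 - d (L(d) = (3 + 1) - d = 4 - d)
L(b(1, -4))*(-21 + 29) = (4 - 2*(-4))*(-21 + 29) = (4 - 1*(-8))*8 = (4 + 8)*8 = 12*8 = 96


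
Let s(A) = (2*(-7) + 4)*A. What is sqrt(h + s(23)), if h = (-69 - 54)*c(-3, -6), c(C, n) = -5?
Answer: sqrt(385) ≈ 19.621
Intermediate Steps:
s(A) = -10*A (s(A) = (-14 + 4)*A = -10*A)
h = 615 (h = (-69 - 54)*(-5) = -123*(-5) = 615)
sqrt(h + s(23)) = sqrt(615 - 10*23) = sqrt(615 - 230) = sqrt(385)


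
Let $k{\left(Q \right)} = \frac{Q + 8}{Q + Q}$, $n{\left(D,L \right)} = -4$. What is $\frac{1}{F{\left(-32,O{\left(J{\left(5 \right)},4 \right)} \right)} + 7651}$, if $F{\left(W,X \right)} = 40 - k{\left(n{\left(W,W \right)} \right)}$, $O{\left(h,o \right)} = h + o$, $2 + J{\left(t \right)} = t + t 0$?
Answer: $\frac{2}{15383} \approx 0.00013001$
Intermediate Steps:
$k{\left(Q \right)} = \frac{8 + Q}{2 Q}$
$J{\left(t \right)} = -2 + t$ ($J{\left(t \right)} = -2 + \left(t + t 0\right) = -2 + \left(t + 0\right) = -2 + t$)
$F{\left(W,X \right)} = \frac{81}{2}$ ($F{\left(W,X \right)} = 40 - \frac{8 - 4}{2 \left(-4\right)} = 40 - \frac{1}{2} \left(- \frac{1}{4}\right) 4 = 40 - - \frac{1}{2} = 40 + \frac{1}{2} = \frac{81}{2}$)
$\frac{1}{F{\left(-32,O{\left(J{\left(5 \right)},4 \right)} \right)} + 7651} = \frac{1}{\frac{81}{2} + 7651} = \frac{1}{\frac{15383}{2}} = \frac{2}{15383}$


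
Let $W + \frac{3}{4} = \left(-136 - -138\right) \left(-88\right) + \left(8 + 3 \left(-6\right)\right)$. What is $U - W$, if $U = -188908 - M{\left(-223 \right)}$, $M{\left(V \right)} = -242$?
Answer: $- \frac{753917}{4} \approx -1.8848 \cdot 10^{5}$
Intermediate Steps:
$U = -188666$ ($U = -188908 - -242 = -188908 + 242 = -188666$)
$W = - \frac{747}{4}$ ($W = - \frac{3}{4} + \left(\left(-136 - -138\right) \left(-88\right) + \left(8 + 3 \left(-6\right)\right)\right) = - \frac{3}{4} + \left(\left(-136 + 138\right) \left(-88\right) + \left(8 - 18\right)\right) = - \frac{3}{4} + \left(2 \left(-88\right) - 10\right) = - \frac{3}{4} - 186 = - \frac{747}{4} \approx -186.75$)
$U - W = -188666 - - \frac{747}{4} = -188666 + \frac{747}{4} = - \frac{753917}{4}$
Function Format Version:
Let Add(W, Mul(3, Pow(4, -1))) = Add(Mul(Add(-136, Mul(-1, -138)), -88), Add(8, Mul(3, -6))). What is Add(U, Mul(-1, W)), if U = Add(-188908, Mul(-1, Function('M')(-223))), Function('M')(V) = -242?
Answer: Rational(-753917, 4) ≈ -1.8848e+5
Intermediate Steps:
U = -188666 (U = Add(-188908, Mul(-1, -242)) = Add(-188908, 242) = -188666)
W = Rational(-747, 4) (W = Add(Rational(-3, 4), Add(Mul(Add(-136, Mul(-1, -138)), -88), Add(8, Mul(3, -6)))) = Add(Rational(-3, 4), Add(Mul(Add(-136, 138), -88), Add(8, -18))) = Add(Rational(-3, 4), Add(Mul(2, -88), -10)) = Add(Rational(-3, 4), Add(-176, -10)) = Add(Rational(-3, 4), -186) = Rational(-747, 4) ≈ -186.75)
Add(U, Mul(-1, W)) = Add(-188666, Mul(-1, Rational(-747, 4))) = Add(-188666, Rational(747, 4)) = Rational(-753917, 4)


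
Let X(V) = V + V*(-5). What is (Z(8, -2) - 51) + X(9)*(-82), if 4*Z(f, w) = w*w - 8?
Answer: 2900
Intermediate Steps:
Z(f, w) = -2 + w²/4 (Z(f, w) = (w*w - 8)/4 = (w² - 8)/4 = (-8 + w²)/4 = -2 + w²/4)
X(V) = -4*V (X(V) = V - 5*V = -4*V)
(Z(8, -2) - 51) + X(9)*(-82) = ((-2 + (¼)*(-2)²) - 51) - 4*9*(-82) = ((-2 + (¼)*4) - 51) - 36*(-82) = ((-2 + 1) - 51) + 2952 = (-1 - 51) + 2952 = -52 + 2952 = 2900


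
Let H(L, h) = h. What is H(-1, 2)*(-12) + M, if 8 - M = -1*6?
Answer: -10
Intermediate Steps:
M = 14 (M = 8 - (-1)*6 = 8 - 1*(-6) = 8 + 6 = 14)
H(-1, 2)*(-12) + M = 2*(-12) + 14 = -24 + 14 = -10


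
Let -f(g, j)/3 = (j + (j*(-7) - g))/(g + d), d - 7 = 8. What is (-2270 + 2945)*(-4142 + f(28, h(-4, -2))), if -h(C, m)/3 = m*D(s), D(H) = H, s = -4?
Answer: -120456450/43 ≈ -2.8013e+6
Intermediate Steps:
d = 15 (d = 7 + 8 = 15)
h(C, m) = 12*m (h(C, m) = -3*m*(-4) = -(-12)*m = 12*m)
f(g, j) = -3*(-g - 6*j)/(15 + g) (f(g, j) = -3*(j + (j*(-7) - g))/(g + 15) = -3*(j + (-7*j - g))/(15 + g) = -3*(j + (-g - 7*j))/(15 + g) = -3*(-g - 6*j)/(15 + g))
(-2270 + 2945)*(-4142 + f(28, h(-4, -2))) = (-2270 + 2945)*(-4142 + 3*(28 + 6*(12*(-2)))/(15 + 28)) = 675*(-4142 + 3*(28 + 6*(-24))/43) = 675*(-4142 + 3*(1/43)*(28 - 144)) = 675*(-4142 + 3*(1/43)*(-116)) = 675*(-4142 - 348/43) = 675*(-178454/43) = -120456450/43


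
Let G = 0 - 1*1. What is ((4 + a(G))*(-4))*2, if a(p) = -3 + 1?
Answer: -16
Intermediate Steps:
G = -1 (G = 0 - 1 = -1)
a(p) = -2
((4 + a(G))*(-4))*2 = ((4 - 2)*(-4))*2 = (2*(-4))*2 = -8*2 = -16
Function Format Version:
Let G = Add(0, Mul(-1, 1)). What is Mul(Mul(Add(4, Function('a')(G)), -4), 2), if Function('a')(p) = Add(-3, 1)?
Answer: -16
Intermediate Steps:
G = -1 (G = Add(0, -1) = -1)
Function('a')(p) = -2
Mul(Mul(Add(4, Function('a')(G)), -4), 2) = Mul(Mul(Add(4, -2), -4), 2) = Mul(Mul(2, -4), 2) = Mul(-8, 2) = -16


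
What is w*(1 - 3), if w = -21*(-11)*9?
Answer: -4158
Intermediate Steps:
w = 2079 (w = 231*9 = 2079)
w*(1 - 3) = 2079*(1 - 3) = 2079*(-2) = -4158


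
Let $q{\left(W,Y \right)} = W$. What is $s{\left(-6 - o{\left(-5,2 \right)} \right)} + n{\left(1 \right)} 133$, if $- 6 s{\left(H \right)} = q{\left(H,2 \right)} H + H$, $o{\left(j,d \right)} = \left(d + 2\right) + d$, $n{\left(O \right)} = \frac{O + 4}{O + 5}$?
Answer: $\frac{533}{6} \approx 88.833$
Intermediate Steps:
$n{\left(O \right)} = \frac{4 + O}{5 + O}$
$o{\left(j,d \right)} = 2 + 2 d$ ($o{\left(j,d \right)} = \left(2 + d\right) + d = 2 + 2 d$)
$s{\left(H \right)} = - \frac{H}{6} - \frac{H^{2}}{6}$ ($s{\left(H \right)} = - \frac{H H + H}{6} = - \frac{H^{2} + H}{6} = - \frac{H + H^{2}}{6} = - \frac{H}{6} - \frac{H^{2}}{6}$)
$s{\left(-6 - o{\left(-5,2 \right)} \right)} + n{\left(1 \right)} 133 = - \frac{\left(-6 - \left(2 + 2 \cdot 2\right)\right) \left(1 - \left(8 + 4\right)\right)}{6} + \frac{4 + 1}{5 + 1} \cdot 133 = - \frac{\left(-6 - \left(2 + 4\right)\right) \left(1 - 12\right)}{6} + \frac{1}{6} \cdot 5 \cdot 133 = - \frac{\left(-6 - 6\right) \left(1 - 12\right)}{6} + \frac{1}{6} \cdot 5 \cdot 133 = - \frac{\left(-6 - 6\right) \left(1 - 12\right)}{6} + \frac{5}{6} \cdot 133 = \left(- \frac{1}{6}\right) \left(-12\right) \left(1 - 12\right) + \frac{665}{6} = \left(- \frac{1}{6}\right) \left(-12\right) \left(-11\right) + \frac{665}{6} = -22 + \frac{665}{6} = \frac{533}{6}$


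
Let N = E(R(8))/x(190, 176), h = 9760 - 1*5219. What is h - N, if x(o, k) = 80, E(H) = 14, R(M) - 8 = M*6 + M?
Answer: 181633/40 ≈ 4540.8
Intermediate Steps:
R(M) = 8 + 7*M (R(M) = 8 + (M*6 + M) = 8 + (6*M + M) = 8 + 7*M)
h = 4541 (h = 9760 - 5219 = 4541)
N = 7/40 (N = 14/80 = 14*(1/80) = 7/40 ≈ 0.17500)
h - N = 4541 - 1*7/40 = 4541 - 7/40 = 181633/40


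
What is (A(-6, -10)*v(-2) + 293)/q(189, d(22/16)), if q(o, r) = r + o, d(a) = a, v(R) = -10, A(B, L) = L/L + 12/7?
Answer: 14888/10661 ≈ 1.3965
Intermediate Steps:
A(B, L) = 19/7 (A(B, L) = 1 + 12*(1/7) = 1 + 12/7 = 19/7)
q(o, r) = o + r
(A(-6, -10)*v(-2) + 293)/q(189, d(22/16)) = ((19/7)*(-10) + 293)/(189 + 22/16) = (-190/7 + 293)/(189 + 22*(1/16)) = 1861/(7*(189 + 11/8)) = 1861/(7*(1523/8)) = (1861/7)*(8/1523) = 14888/10661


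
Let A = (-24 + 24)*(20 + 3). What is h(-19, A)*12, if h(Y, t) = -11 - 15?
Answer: -312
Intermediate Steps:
A = 0 (A = 0*23 = 0)
h(Y, t) = -26
h(-19, A)*12 = -26*12 = -312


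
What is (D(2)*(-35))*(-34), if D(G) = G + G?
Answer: 4760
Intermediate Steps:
D(G) = 2*G
(D(2)*(-35))*(-34) = ((2*2)*(-35))*(-34) = (4*(-35))*(-34) = -140*(-34) = 4760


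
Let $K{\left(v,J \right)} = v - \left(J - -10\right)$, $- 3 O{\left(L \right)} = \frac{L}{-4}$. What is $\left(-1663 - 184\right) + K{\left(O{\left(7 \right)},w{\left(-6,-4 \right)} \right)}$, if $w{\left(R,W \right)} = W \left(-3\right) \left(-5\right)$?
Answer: $- \frac{21557}{12} \approx -1796.4$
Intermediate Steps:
$w{\left(R,W \right)} = 15 W$ ($w{\left(R,W \right)} = - 3 W \left(-5\right) = 15 W$)
$O{\left(L \right)} = \frac{L}{12}$ ($O{\left(L \right)} = - \frac{L \frac{1}{-4}}{3} = - \frac{L \left(- \frac{1}{4}\right)}{3} = - \frac{\left(- \frac{1}{4}\right) L}{3} = \frac{L}{12}$)
$K{\left(v,J \right)} = -10 + v - J$ ($K{\left(v,J \right)} = v - \left(J + 10\right) = v - \left(10 + J\right) = -10 + v - J$)
$\left(-1663 - 184\right) + K{\left(O{\left(7 \right)},w{\left(-6,-4 \right)} \right)} = \left(-1663 - 184\right) - \left(\frac{113}{12} - 60\right) = -1847 - - \frac{607}{12} = -1847 + \left(-10 + \frac{7}{12} + 60\right) = -1847 + \frac{607}{12} = - \frac{21557}{12}$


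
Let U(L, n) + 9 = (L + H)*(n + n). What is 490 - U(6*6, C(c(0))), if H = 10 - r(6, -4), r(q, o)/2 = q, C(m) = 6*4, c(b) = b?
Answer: -1133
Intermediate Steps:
C(m) = 24
r(q, o) = 2*q
H = -2 (H = 10 - 2*6 = 10 - 1*12 = 10 - 12 = -2)
U(L, n) = -9 + 2*n*(-2 + L) (U(L, n) = -9 + (L - 2)*(n + n) = -9 + (-2 + L)*(2*n) = -9 + 2*n*(-2 + L))
490 - U(6*6, C(c(0))) = 490 - (-9 - 4*24 + 2*(6*6)*24) = 490 - (-9 - 96 + 2*36*24) = 490 - (-9 - 96 + 1728) = 490 - 1*1623 = 490 - 1623 = -1133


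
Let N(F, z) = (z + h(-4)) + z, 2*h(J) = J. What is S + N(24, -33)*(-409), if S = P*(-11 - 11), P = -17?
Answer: 28186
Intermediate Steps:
S = 374 (S = -17*(-11 - 11) = -17*(-22) = 374)
h(J) = J/2
N(F, z) = -2 + 2*z (N(F, z) = (z + (½)*(-4)) + z = (z - 2) + z = (-2 + z) + z = -2 + 2*z)
S + N(24, -33)*(-409) = 374 + (-2 + 2*(-33))*(-409) = 374 + (-2 - 66)*(-409) = 374 - 68*(-409) = 374 + 27812 = 28186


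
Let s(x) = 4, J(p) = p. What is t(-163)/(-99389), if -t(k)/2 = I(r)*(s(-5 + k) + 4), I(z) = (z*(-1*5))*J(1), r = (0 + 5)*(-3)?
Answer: 1200/99389 ≈ 0.012074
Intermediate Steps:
r = -15 (r = 5*(-3) = -15)
I(z) = -5*z (I(z) = (z*(-1*5))*1 = (z*(-5))*1 = -5*z*1 = -5*z)
t(k) = -1200 (t(k) = -2*(-5*(-15))*(4 + 4) = -150*8 = -2*600 = -1200)
t(-163)/(-99389) = -1200/(-99389) = -1200*(-1/99389) = 1200/99389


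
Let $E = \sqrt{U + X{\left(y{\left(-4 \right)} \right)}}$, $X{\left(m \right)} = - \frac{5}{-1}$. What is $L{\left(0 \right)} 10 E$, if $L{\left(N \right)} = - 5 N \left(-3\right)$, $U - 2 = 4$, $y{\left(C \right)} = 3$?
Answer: $0$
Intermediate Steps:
$X{\left(m \right)} = 5$ ($X{\left(m \right)} = \left(-5\right) \left(-1\right) = 5$)
$U = 6$ ($U = 2 + 4 = 6$)
$L{\left(N \right)} = 15 N$
$E = \sqrt{11}$ ($E = \sqrt{6 + 5} = \sqrt{11} \approx 3.3166$)
$L{\left(0 \right)} 10 E = 15 \cdot 0 \cdot 10 \sqrt{11} = 0 \cdot 10 \sqrt{11} = 0 \sqrt{11} = 0$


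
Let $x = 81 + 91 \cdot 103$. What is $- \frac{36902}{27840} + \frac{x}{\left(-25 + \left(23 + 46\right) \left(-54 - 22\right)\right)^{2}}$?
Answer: $- \frac{512111723131}{386452065120} \approx -1.3252$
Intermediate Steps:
$x = 9454$ ($x = 81 + 9373 = 9454$)
$- \frac{36902}{27840} + \frac{x}{\left(-25 + \left(23 + 46\right) \left(-54 - 22\right)\right)^{2}} = - \frac{36902}{27840} + \frac{9454}{\left(-25 + \left(23 + 46\right) \left(-54 - 22\right)\right)^{2}} = \left(-36902\right) \frac{1}{27840} + \frac{9454}{\left(-25 + 69 \left(-76\right)\right)^{2}} = - \frac{18451}{13920} + \frac{9454}{\left(-25 - 5244\right)^{2}} = - \frac{18451}{13920} + \frac{9454}{\left(-5269\right)^{2}} = - \frac{18451}{13920} + \frac{9454}{27762361} = - \frac{512111723131}{386452065120}$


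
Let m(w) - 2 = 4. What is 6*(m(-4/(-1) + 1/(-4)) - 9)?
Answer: -18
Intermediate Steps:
m(w) = 6 (m(w) = 2 + 4 = 6)
6*(m(-4/(-1) + 1/(-4)) - 9) = 6*(6 - 9) = 6*(-3) = -18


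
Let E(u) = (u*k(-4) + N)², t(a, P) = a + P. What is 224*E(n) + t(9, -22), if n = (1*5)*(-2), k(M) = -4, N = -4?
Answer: 290291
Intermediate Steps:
t(a, P) = P + a
n = -10 (n = 5*(-2) = -10)
E(u) = (-4 - 4*u)² (E(u) = (u*(-4) - 4)² = (-4*u - 4)² = (-4 - 4*u)²)
224*E(n) + t(9, -22) = 224*(16*(1 - 10)²) + (-22 + 9) = 224*(16*(-9)²) - 13 = 224*(16*81) - 13 = 224*1296 - 13 = 290304 - 13 = 290291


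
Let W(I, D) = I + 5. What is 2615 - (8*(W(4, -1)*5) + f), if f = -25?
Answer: 2280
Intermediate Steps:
W(I, D) = 5 + I
2615 - (8*(W(4, -1)*5) + f) = 2615 - (8*((5 + 4)*5) - 25) = 2615 - (8*(9*5) - 25) = 2615 - (8*45 - 25) = 2615 - (360 - 25) = 2615 - 1*335 = 2615 - 335 = 2280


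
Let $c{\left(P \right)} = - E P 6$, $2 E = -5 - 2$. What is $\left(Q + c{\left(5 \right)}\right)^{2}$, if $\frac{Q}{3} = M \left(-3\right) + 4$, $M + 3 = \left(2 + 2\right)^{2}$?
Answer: $0$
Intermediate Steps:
$E = - \frac{7}{2}$ ($E = \frac{-5 - 2}{2} = \frac{1}{2} \left(-7\right) = - \frac{7}{2} \approx -3.5$)
$M = 13$ ($M = -3 + \left(2 + 2\right)^{2} = -3 + 4^{2} = -3 + 16 = 13$)
$c{\left(P \right)} = 21 P$ ($c{\left(P \right)} = \left(-1\right) \left(- \frac{7}{2}\right) P 6 = \frac{7 \cdot 6 P}{2} = 21 P$)
$Q = -105$ ($Q = 3 \left(13 \left(-3\right) + 4\right) = 3 \left(-39 + 4\right) = 3 \left(-35\right) = -105$)
$\left(Q + c{\left(5 \right)}\right)^{2} = \left(-105 + 21 \cdot 5\right)^{2} = \left(-105 + 105\right)^{2} = 0^{2} = 0$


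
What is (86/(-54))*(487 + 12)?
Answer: -21457/27 ≈ -794.70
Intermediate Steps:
(86/(-54))*(487 + 12) = (86*(-1/54))*499 = -43/27*499 = -21457/27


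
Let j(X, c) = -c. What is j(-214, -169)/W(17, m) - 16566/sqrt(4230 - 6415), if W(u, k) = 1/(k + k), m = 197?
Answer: 66586 + 16566*I*sqrt(2185)/2185 ≈ 66586.0 + 354.4*I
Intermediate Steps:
W(u, k) = 1/(2*k)
j(-214, -169)/W(17, m) - 16566/sqrt(4230 - 6415) = (-1*(-169))/(((1/2)/197)) - 16566/sqrt(4230 - 6415) = 169/(((1/2)*(1/197))) - 16566*(-I*sqrt(2185)/2185) = 169/(1/394) - 16566*(-I*sqrt(2185)/2185) = 169*394 - (-16566)*I*sqrt(2185)/2185 = 66586 + 16566*I*sqrt(2185)/2185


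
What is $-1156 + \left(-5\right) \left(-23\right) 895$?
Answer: $101769$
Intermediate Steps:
$-1156 + \left(-5\right) \left(-23\right) 895 = -1156 + 115 \cdot 895 = -1156 + 102925 = 101769$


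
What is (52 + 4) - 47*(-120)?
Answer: 5696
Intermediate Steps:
(52 + 4) - 47*(-120) = 56 + 5640 = 5696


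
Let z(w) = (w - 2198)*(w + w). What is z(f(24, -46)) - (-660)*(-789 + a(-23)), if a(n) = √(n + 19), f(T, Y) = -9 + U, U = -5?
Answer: -458804 + 1320*I ≈ -4.588e+5 + 1320.0*I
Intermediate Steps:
f(T, Y) = -14 (f(T, Y) = -9 - 5 = -14)
a(n) = √(19 + n)
z(w) = 2*w*(-2198 + w) (z(w) = (-2198 + w)*(2*w) = 2*w*(-2198 + w))
z(f(24, -46)) - (-660)*(-789 + a(-23)) = 2*(-14)*(-2198 - 14) - (-660)*(-789 + √(19 - 23)) = 2*(-14)*(-2212) - (-660)*(-789 + √(-4)) = 61936 - (-660)*(-789 + 2*I) = 61936 - (520740 - 1320*I) = 61936 + (-520740 + 1320*I) = -458804 + 1320*I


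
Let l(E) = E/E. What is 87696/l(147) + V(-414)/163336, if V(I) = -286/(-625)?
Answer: 4476223080143/51042500 ≈ 87696.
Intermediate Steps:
V(I) = 286/625 (V(I) = -286*(-1/625) = 286/625)
l(E) = 1
87696/l(147) + V(-414)/163336 = 87696/1 + (286/625)/163336 = 87696*1 + (286/625)*(1/163336) = 87696 + 143/51042500 = 4476223080143/51042500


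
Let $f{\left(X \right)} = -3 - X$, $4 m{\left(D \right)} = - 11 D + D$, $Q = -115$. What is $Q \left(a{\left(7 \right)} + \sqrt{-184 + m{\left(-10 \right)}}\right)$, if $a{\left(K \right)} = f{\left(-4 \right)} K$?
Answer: $-805 - 115 i \sqrt{159} \approx -805.0 - 1450.1 i$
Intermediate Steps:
$m{\left(D \right)} = - \frac{5 D}{2}$ ($m{\left(D \right)} = \frac{- 11 D + D}{4} = \frac{\left(-10\right) D}{4} = - \frac{5 D}{2}$)
$a{\left(K \right)} = K$ ($a{\left(K \right)} = \left(-3 - -4\right) K = \left(-3 + 4\right) K = 1 K = K$)
$Q \left(a{\left(7 \right)} + \sqrt{-184 + m{\left(-10 \right)}}\right) = - 115 \left(7 + \sqrt{-184 - -25}\right) = - 115 \left(7 + \sqrt{-184 + 25}\right) = - 115 \left(7 + \sqrt{-159}\right) = - 115 \left(7 + i \sqrt{159}\right) = -805 - 115 i \sqrt{159}$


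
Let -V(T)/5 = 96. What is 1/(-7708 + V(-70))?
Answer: -1/8188 ≈ -0.00012213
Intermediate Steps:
V(T) = -480 (V(T) = -5*96 = -480)
1/(-7708 + V(-70)) = 1/(-7708 - 480) = 1/(-8188) = -1/8188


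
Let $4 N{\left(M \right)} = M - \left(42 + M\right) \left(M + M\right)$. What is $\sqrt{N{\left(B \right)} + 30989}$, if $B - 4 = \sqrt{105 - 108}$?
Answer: $\frac{\sqrt{123598 - 99 i \sqrt{3}}}{2} \approx 175.78 - 0.12194 i$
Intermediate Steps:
$B = 4 + i \sqrt{3}$ ($B = 4 + \sqrt{105 - 108} = 4 + \sqrt{-3} = 4 + i \sqrt{3} \approx 4.0 + 1.732 i$)
$N{\left(M \right)} = \frac{M}{4} - \frac{M \left(42 + M\right)}{2}$ ($N{\left(M \right)} = \frac{M - \left(42 + M\right) \left(M + M\right)}{4} = \frac{M - \left(42 + M\right) 2 M}{4} = \frac{M - 2 M \left(42 + M\right)}{4} = \frac{M}{4} - \frac{M \left(42 + M\right)}{2}$)
$\sqrt{N{\left(B \right)} + 30989} = \sqrt{- \frac{\left(4 + i \sqrt{3}\right) \left(83 + 2 \left(4 + i \sqrt{3}\right)\right)}{4} + 30989} = \sqrt{- \frac{\left(4 + i \sqrt{3}\right) \left(83 + \left(8 + 2 i \sqrt{3}\right)\right)}{4} + 30989} = \sqrt{- \frac{\left(4 + i \sqrt{3}\right) \left(91 + 2 i \sqrt{3}\right)}{4} + 30989} = \sqrt{30989 - \frac{\left(4 + i \sqrt{3}\right) \left(91 + 2 i \sqrt{3}\right)}{4}}$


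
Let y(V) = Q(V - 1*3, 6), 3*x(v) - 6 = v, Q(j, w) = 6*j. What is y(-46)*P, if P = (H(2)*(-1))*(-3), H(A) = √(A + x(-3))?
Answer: -882*√3 ≈ -1527.7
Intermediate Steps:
x(v) = 2 + v/3
H(A) = √(1 + A) (H(A) = √(A + (2 + (⅓)*(-3))) = √(A + (2 - 1)) = √(A + 1) = √(1 + A))
y(V) = -18 + 6*V (y(V) = 6*(V - 1*3) = 6*(V - 3) = 6*(-3 + V) = -18 + 6*V)
P = 3*√3 (P = (√(1 + 2)*(-1))*(-3) = (√3*(-1))*(-3) = -√3*(-3) = 3*√3 ≈ 5.1962)
y(-46)*P = (-18 + 6*(-46))*(3*√3) = (-18 - 276)*(3*√3) = -882*√3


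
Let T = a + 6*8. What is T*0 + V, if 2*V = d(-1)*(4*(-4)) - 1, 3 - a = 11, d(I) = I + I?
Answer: 31/2 ≈ 15.500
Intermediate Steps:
d(I) = 2*I
a = -8 (a = 3 - 1*11 = 3 - 11 = -8)
V = 31/2 (V = ((2*(-1))*(4*(-4)) - 1)/2 = (-2*(-16) - 1)/2 = (32 - 1)/2 = (1/2)*31 = 31/2 ≈ 15.500)
T = 40 (T = -8 + 6*8 = -8 + 48 = 40)
T*0 + V = 40*0 + 31/2 = 0 + 31/2 = 31/2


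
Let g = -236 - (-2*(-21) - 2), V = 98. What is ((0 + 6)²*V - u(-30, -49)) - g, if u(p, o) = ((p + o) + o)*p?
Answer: -36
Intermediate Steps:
u(p, o) = p*(p + 2*o) (u(p, o) = ((o + p) + o)*p = (p + 2*o)*p = p*(p + 2*o))
g = -276 (g = -236 - (42 - 2) = -236 - 1*40 = -236 - 40 = -276)
((0 + 6)²*V - u(-30, -49)) - g = ((0 + 6)²*98 - (-30)*(-30 + 2*(-49))) - 1*(-276) = (6²*98 - (-30)*(-30 - 98)) + 276 = (36*98 - (-30)*(-128)) + 276 = (3528 - 1*3840) + 276 = (3528 - 3840) + 276 = -312 + 276 = -36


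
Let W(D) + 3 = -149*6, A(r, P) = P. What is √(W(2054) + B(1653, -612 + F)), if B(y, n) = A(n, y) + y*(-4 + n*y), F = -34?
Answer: I*√1765142070 ≈ 42014.0*I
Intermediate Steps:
W(D) = -897 (W(D) = -3 - 149*6 = -3 - 894 = -897)
B(y, n) = y + y*(-4 + n*y)
√(W(2054) + B(1653, -612 + F)) = √(-897 + 1653*(-3 + (-612 - 34)*1653)) = √(-897 + 1653*(-3 - 646*1653)) = √(-897 + 1653*(-3 - 1067838)) = √(-897 + 1653*(-1067841)) = √(-897 - 1765141173) = √(-1765142070) = I*√1765142070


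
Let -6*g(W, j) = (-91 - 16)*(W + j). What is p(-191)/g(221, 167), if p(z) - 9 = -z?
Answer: 300/10379 ≈ 0.028905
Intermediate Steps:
g(W, j) = 107*W/6 + 107*j/6 (g(W, j) = -(-91 - 16)*(W + j)/6 = -(-107)*(W + j)/6 = -(-107*W - 107*j)/6 = 107*W/6 + 107*j/6)
p(z) = 9 - z
p(-191)/g(221, 167) = (9 - 1*(-191))/((107/6)*221 + (107/6)*167) = (9 + 191)/(23647/6 + 17869/6) = 200/(20758/3) = 200*(3/20758) = 300/10379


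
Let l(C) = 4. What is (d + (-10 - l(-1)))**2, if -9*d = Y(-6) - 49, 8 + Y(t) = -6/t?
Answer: 4900/81 ≈ 60.494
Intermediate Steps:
Y(t) = -8 - 6/t
d = 56/9 (d = -((-8 - 6/(-6)) - 49)/9 = -((-8 - 6*(-1/6)) - 49)/9 = -((-8 + 1) - 49)/9 = -(-7 - 49)/9 = -1/9*(-56) = 56/9 ≈ 6.2222)
(d + (-10 - l(-1)))**2 = (56/9 + (-10 - 1*4))**2 = (56/9 + (-10 - 4))**2 = (56/9 - 14)**2 = (-70/9)**2 = 4900/81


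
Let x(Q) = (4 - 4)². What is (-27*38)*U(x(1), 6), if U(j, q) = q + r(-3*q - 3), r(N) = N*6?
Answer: 123120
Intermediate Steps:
r(N) = 6*N
x(Q) = 0 (x(Q) = 0² = 0)
U(j, q) = -18 - 17*q (U(j, q) = q + 6*(-3*q - 3) = q + 6*(-3 - 3*q) = q + (-18 - 18*q) = -18 - 17*q)
(-27*38)*U(x(1), 6) = (-27*38)*(-18 - 17*6) = -1026*(-18 - 102) = -1026*(-120) = 123120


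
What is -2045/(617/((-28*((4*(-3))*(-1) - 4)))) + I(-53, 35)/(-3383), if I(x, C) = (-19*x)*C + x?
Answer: 1527971176/2087311 ≈ 732.03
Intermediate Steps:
I(x, C) = x - 19*C*x (I(x, C) = -19*C*x + x = x - 19*C*x)
-2045/(617/((-28*((4*(-3))*(-1) - 4)))) + I(-53, 35)/(-3383) = -2045/(617/((-28*((4*(-3))*(-1) - 4)))) - 53*(1 - 19*35)/(-3383) = -2045/(617/((-28*(-12*(-1) - 4)))) - 53*(1 - 665)*(-1/3383) = -2045/(617/((-28*(12 - 4)))) - 53*(-664)*(-1/3383) = -2045/(617/((-28*8))) + 35192*(-1/3383) = -2045/(617/(-224)) - 35192/3383 = -2045/(617*(-1/224)) - 35192/3383 = -2045/(-617/224) - 35192/3383 = -2045*(-224/617) - 35192/3383 = 458080/617 - 35192/3383 = 1527971176/2087311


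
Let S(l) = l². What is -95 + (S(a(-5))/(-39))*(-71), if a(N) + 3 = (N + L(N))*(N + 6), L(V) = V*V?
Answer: 16814/39 ≈ 431.13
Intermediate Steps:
L(V) = V²
a(N) = -3 + (6 + N)*(N + N²) (a(N) = -3 + (N + N²)*(N + 6) = -3 + (N + N²)*(6 + N) = -3 + (6 + N)*(N + N²))
-95 + (S(a(-5))/(-39))*(-71) = -95 + ((-3 + (-5)³ + 6*(-5) + 7*(-5)²)²/(-39))*(-71) = -95 + ((-3 - 125 - 30 + 7*25)²*(-1/39))*(-71) = -95 + ((-3 - 125 - 30 + 175)²*(-1/39))*(-71) = -95 + (17²*(-1/39))*(-71) = -95 + (289*(-1/39))*(-71) = -95 - 289/39*(-71) = -95 + 20519/39 = 16814/39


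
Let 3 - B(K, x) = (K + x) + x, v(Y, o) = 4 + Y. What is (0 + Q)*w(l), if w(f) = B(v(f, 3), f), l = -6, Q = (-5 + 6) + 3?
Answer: 68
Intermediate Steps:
Q = 4 (Q = 1 + 3 = 4)
B(K, x) = 3 - K - 2*x (B(K, x) = 3 - ((K + x) + x) = 3 - (K + 2*x) = 3 + (-K - 2*x) = 3 - K - 2*x)
w(f) = -1 - 3*f (w(f) = 3 - (4 + f) - 2*f = 3 + (-4 - f) - 2*f = -1 - 3*f)
(0 + Q)*w(l) = (0 + 4)*(-1 - 3*(-6)) = 4*(-1 + 18) = 4*17 = 68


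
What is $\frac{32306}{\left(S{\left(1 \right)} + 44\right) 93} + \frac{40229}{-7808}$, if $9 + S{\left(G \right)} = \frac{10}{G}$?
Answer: $\frac{83886883}{32676480} \approx 2.5672$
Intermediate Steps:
$S{\left(G \right)} = -9 + \frac{10}{G}$
$\frac{32306}{\left(S{\left(1 \right)} + 44\right) 93} + \frac{40229}{-7808} = \frac{32306}{\left(\left(-9 + \frac{10}{1}\right) + 44\right) 93} + \frac{40229}{-7808} = \frac{32306}{\left(\left(-9 + 10 \cdot 1\right) + 44\right) 93} + 40229 \left(- \frac{1}{7808}\right) = \frac{32306}{\left(\left(-9 + 10\right) + 44\right) 93} - \frac{40229}{7808} = \frac{32306}{\left(1 + 44\right) 93} - \frac{40229}{7808} = \frac{32306}{45 \cdot 93} - \frac{40229}{7808} = \frac{32306}{4185} - \frac{40229}{7808} = \frac{83886883}{32676480}$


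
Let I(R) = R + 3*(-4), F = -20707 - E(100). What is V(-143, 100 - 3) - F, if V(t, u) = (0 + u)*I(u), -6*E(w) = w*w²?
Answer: -413144/3 ≈ -1.3771e+5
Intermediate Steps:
E(w) = -w³/6 (E(w) = -w*w²/6 = -w³/6)
F = 437879/3 (F = -20707 - (-1)*100³/6 = -20707 - (-1)*1000000/6 = -20707 - 1*(-500000/3) = -20707 + 500000/3 = 437879/3 ≈ 1.4596e+5)
I(R) = -12 + R (I(R) = R - 12 = -12 + R)
V(t, u) = u*(-12 + u) (V(t, u) = (0 + u)*(-12 + u) = u*(-12 + u))
V(-143, 100 - 3) - F = (100 - 3)*(-12 + (100 - 3)) - 1*437879/3 = 97*(-12 + 97) - 437879/3 = 97*85 - 437879/3 = 8245 - 437879/3 = -413144/3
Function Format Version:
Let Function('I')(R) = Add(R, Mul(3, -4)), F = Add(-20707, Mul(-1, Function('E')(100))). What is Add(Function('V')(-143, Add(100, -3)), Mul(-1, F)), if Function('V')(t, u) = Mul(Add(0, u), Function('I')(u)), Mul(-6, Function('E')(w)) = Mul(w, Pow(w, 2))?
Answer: Rational(-413144, 3) ≈ -1.3771e+5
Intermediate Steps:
Function('E')(w) = Mul(Rational(-1, 6), Pow(w, 3)) (Function('E')(w) = Mul(Rational(-1, 6), Mul(w, Pow(w, 2))) = Mul(Rational(-1, 6), Pow(w, 3)))
F = Rational(437879, 3) (F = Add(-20707, Mul(-1, Mul(Rational(-1, 6), Pow(100, 3)))) = Add(-20707, Mul(-1, Mul(Rational(-1, 6), 1000000))) = Add(-20707, Mul(-1, Rational(-500000, 3))) = Add(-20707, Rational(500000, 3)) = Rational(437879, 3) ≈ 1.4596e+5)
Function('I')(R) = Add(-12, R) (Function('I')(R) = Add(R, -12) = Add(-12, R))
Function('V')(t, u) = Mul(u, Add(-12, u)) (Function('V')(t, u) = Mul(Add(0, u), Add(-12, u)) = Mul(u, Add(-12, u)))
Add(Function('V')(-143, Add(100, -3)), Mul(-1, F)) = Add(Mul(Add(100, -3), Add(-12, Add(100, -3))), Mul(-1, Rational(437879, 3))) = Add(Mul(97, Add(-12, 97)), Rational(-437879, 3)) = Add(Mul(97, 85), Rational(-437879, 3)) = Add(8245, Rational(-437879, 3)) = Rational(-413144, 3)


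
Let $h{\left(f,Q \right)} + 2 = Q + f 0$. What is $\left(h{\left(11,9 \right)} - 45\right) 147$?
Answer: $-5586$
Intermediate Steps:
$h{\left(f,Q \right)} = -2 + Q$ ($h{\left(f,Q \right)} = -2 + \left(Q + f 0\right) = -2 + \left(Q + 0\right) = -2 + Q$)
$\left(h{\left(11,9 \right)} - 45\right) 147 = \left(\left(-2 + 9\right) - 45\right) 147 = \left(7 - 45\right) 147 = \left(-38\right) 147 = -5586$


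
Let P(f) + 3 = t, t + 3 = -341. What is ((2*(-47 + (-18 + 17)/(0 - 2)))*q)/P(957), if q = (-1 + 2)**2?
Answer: 93/347 ≈ 0.26801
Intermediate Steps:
t = -344 (t = -3 - 341 = -344)
P(f) = -347 (P(f) = -3 - 344 = -347)
q = 1 (q = 1**2 = 1)
((2*(-47 + (-18 + 17)/(0 - 2)))*q)/P(957) = ((2*(-47 + (-18 + 17)/(0 - 2)))*1)/(-347) = ((2*(-47 - 1/(-2)))*1)*(-1/347) = ((2*(-47 - 1*(-1/2)))*1)*(-1/347) = ((2*(-47 + 1/2))*1)*(-1/347) = ((2*(-93/2))*1)*(-1/347) = -93*1*(-1/347) = -93*(-1/347) = 93/347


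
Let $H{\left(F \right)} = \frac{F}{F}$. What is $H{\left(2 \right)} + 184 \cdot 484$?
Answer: $89057$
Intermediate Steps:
$H{\left(F \right)} = 1$
$H{\left(2 \right)} + 184 \cdot 484 = 1 + 184 \cdot 484 = 1 + 89056 = 89057$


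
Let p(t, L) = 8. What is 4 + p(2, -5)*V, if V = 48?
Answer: 388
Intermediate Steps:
4 + p(2, -5)*V = 4 + 8*48 = 4 + 384 = 388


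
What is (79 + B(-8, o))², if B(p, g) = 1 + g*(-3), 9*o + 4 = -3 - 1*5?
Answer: 7056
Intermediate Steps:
o = -4/3 (o = -4/9 + (-3 - 1*5)/9 = -4/9 + (-3 - 5)/9 = -4/9 + (⅑)*(-8) = -4/9 - 8/9 = -4/3 ≈ -1.3333)
B(p, g) = 1 - 3*g
(79 + B(-8, o))² = (79 + (1 - 3*(-4/3)))² = (79 + (1 + 4))² = (79 + 5)² = 84² = 7056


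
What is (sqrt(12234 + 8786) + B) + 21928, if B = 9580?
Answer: 31508 + 2*sqrt(5255) ≈ 31653.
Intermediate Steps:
(sqrt(12234 + 8786) + B) + 21928 = (sqrt(12234 + 8786) + 9580) + 21928 = (sqrt(21020) + 9580) + 21928 = (2*sqrt(5255) + 9580) + 21928 = (9580 + 2*sqrt(5255)) + 21928 = 31508 + 2*sqrt(5255)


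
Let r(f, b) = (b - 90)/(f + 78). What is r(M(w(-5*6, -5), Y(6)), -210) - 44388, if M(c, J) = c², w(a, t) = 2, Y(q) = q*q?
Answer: -1820058/41 ≈ -44392.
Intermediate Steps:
Y(q) = q²
r(f, b) = (-90 + b)/(78 + f)
r(M(w(-5*6, -5), Y(6)), -210) - 44388 = (-90 - 210)/(78 + 2²) - 44388 = -300/(78 + 4) - 44388 = -300/82 - 44388 = (1/82)*(-300) - 44388 = -150/41 - 44388 = -1820058/41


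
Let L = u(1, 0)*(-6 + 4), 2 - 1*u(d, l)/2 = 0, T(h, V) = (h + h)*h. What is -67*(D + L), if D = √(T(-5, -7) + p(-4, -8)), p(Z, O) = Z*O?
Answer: 536 - 67*√82 ≈ -70.711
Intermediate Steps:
T(h, V) = 2*h² (T(h, V) = (2*h)*h = 2*h²)
p(Z, O) = O*Z
u(d, l) = 4 (u(d, l) = 4 - 2*0 = 4 + 0 = 4)
L = -8 (L = 4*(-6 + 4) = 4*(-2) = -8)
D = √82 (D = √(2*(-5)² - 8*(-4)) = √(2*25 + 32) = √(50 + 32) = √82 ≈ 9.0554)
-67*(D + L) = -67*(√82 - 8) = -67*(-8 + √82) = 536 - 67*√82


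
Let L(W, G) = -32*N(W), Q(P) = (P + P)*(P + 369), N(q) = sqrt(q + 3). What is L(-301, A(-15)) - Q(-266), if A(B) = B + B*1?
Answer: 54796 - 32*I*sqrt(298) ≈ 54796.0 - 552.41*I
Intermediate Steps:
N(q) = sqrt(3 + q)
A(B) = 2*B (A(B) = B + B = 2*B)
Q(P) = 2*P*(369 + P) (Q(P) = (2*P)*(369 + P) = 2*P*(369 + P))
L(W, G) = -32*sqrt(3 + W)
L(-301, A(-15)) - Q(-266) = -32*sqrt(3 - 301) - 2*(-266)*(369 - 266) = -32*I*sqrt(298) - 2*(-266)*103 = -32*I*sqrt(298) - 1*(-54796) = -32*I*sqrt(298) + 54796 = 54796 - 32*I*sqrt(298)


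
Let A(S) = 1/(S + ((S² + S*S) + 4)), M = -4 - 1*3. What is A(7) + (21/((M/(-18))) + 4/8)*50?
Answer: 297026/109 ≈ 2725.0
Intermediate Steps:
M = -7 (M = -4 - 3 = -7)
A(S) = 1/(4 + S + 2*S²) (A(S) = 1/(S + ((S² + S²) + 4)) = 1/(S + (2*S² + 4)) = 1/(S + (4 + 2*S²)) = 1/(4 + S + 2*S²))
A(7) + (21/((M/(-18))) + 4/8)*50 = 1/(4 + 7 + 2*7²) + (21/((-7/(-18))) + 4/8)*50 = 1/(4 + 7 + 2*49) + (21/((-7*(-1/18))) + 4*(⅛))*50 = 1/(4 + 7 + 98) + (21/(7/18) + ½)*50 = 1/109 + (21*(18/7) + ½)*50 = 1/109 + (54 + ½)*50 = 1/109 + (109/2)*50 = 1/109 + 2725 = 297026/109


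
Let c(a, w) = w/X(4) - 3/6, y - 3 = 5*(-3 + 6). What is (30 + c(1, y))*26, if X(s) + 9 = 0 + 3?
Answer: 689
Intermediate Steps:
X(s) = -6 (X(s) = -9 + (0 + 3) = -9 + 3 = -6)
y = 18 (y = 3 + 5*(-3 + 6) = 3 + 5*3 = 3 + 15 = 18)
c(a, w) = -½ - w/6 (c(a, w) = w/(-6) - 3/6 = w*(-⅙) - 3*⅙ = -w/6 - ½ = -½ - w/6)
(30 + c(1, y))*26 = (30 + (-½ - ⅙*18))*26 = (30 + (-½ - 3))*26 = (30 - 7/2)*26 = (53/2)*26 = 689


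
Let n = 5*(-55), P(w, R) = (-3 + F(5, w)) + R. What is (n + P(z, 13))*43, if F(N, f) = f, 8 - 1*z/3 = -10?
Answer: -9073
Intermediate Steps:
z = 54 (z = 24 - 3*(-10) = 24 + 30 = 54)
P(w, R) = -3 + R + w (P(w, R) = (-3 + w) + R = -3 + R + w)
n = -275
(n + P(z, 13))*43 = (-275 + (-3 + 13 + 54))*43 = (-275 + 64)*43 = -211*43 = -9073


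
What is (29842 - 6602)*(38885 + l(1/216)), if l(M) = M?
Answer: 24399562705/27 ≈ 9.0369e+8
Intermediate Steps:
(29842 - 6602)*(38885 + l(1/216)) = (29842 - 6602)*(38885 + 1/216) = 23240*(38885 + 1/216) = 23240*(8399161/216) = 24399562705/27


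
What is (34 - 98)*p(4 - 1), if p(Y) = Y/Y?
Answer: -64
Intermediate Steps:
p(Y) = 1
(34 - 98)*p(4 - 1) = (34 - 98)*1 = -64*1 = -64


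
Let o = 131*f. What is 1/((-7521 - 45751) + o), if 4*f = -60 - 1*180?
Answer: -1/61132 ≈ -1.6358e-5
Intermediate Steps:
f = -60 (f = (-60 - 1*180)/4 = (-60 - 180)/4 = (¼)*(-240) = -60)
o = -7860 (o = 131*(-60) = -7860)
1/((-7521 - 45751) + o) = 1/((-7521 - 45751) - 7860) = 1/(-53272 - 7860) = 1/(-61132) = -1/61132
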